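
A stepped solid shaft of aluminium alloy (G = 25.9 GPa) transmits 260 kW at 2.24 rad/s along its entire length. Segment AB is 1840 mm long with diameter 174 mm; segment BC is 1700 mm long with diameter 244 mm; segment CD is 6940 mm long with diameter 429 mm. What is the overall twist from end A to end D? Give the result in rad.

ω = 2.24 rad/s, so T = P/ω = 260×10³ / 2.240 = 116100 N·m.
J_AB = π(0.174)⁴/32 = 9.00×10^-5 m⁴; J_BC = π(0.244)⁴/32 = 3.48×10^-4 m⁴; J_CD = π(0.429)⁴/32 = 3.33×10^-3 m⁴.
θ = (T/G)·Σ L_i/J_i = (116100/25.9×10⁹)·(1.84/9.00×10^-5 + 1.70/3.48×10^-4 + 6.94/3.33×10^-3) = 0.1229 rad.

0.123 rad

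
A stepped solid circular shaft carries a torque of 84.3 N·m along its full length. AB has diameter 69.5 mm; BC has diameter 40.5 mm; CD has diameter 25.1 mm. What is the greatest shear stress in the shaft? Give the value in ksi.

Under the same torque, τ_max = 16T/(πd³) is largest where d is smallest — segment CD (d = 25.1 mm).
τ_max = 16·84.30/(π·(0.0251)³) = 2.715×10^7 Pa.

3.94 ksi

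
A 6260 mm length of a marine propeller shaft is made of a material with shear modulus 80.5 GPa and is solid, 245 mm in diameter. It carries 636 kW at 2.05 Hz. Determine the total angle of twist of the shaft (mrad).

10.9 mrad

ω = 2π·2.05 = 12.88 rad/s, so T = P/ω = 636×10³ / 12.88 = 49380 N·m.
J = πd⁴/32 = π(0.245)⁴/32 = 3.537×10^-4 m⁴.
θ = T·L/(G·J) = 49380 × 6.26 / (80.5×10⁹ × 3.537×10^-4) = 0.01086 rad.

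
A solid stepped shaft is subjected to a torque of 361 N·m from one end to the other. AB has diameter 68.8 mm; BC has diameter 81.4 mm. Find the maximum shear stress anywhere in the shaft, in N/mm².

5.65 N/mm²

Under the same torque, τ_max = 16T/(πd³) is largest where d is smallest — segment AB (d = 68.8 mm).
τ_max = 16·361.0/(π·(0.0688)³) = 5.646×10^6 Pa.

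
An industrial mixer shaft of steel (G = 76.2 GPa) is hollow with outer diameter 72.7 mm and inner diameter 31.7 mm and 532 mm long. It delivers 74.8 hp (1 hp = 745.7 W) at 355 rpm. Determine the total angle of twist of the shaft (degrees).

0.227°

ω = 2π·355/60 = 37.18 rad/s, so T = P/ω = 74.8×745.7 / 37.18 = 1500 N·m.
J = π(d_o⁴ − d_i⁴)/32 = π(0.0727⁴ − 0.0317⁴)/32 = 2.643×10^-6 m⁴.
θ = T·L/(G·J) = 1500 × 0.532 / (76.2×10⁹ × 2.643×10^-6) = 3.963×10^-3 rad.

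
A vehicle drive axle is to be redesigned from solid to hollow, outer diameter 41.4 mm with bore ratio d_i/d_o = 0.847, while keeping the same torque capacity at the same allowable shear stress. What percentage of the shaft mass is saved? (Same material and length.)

Equal τ_max and T ⇒ the solid shaft needs d_s³ = d_o³(1−k⁴), so d_s = 41.4·(1−0.847⁴)^(1/3) = 32.53 mm.
Area ratio A_h/A_s = d_o²(1−k²)/d_s² = (1−k²)/(1−k⁴)^(2/3) = 0.4576.
Mass saving = 1 − 0.4576 = 54.2 %.

54.2 %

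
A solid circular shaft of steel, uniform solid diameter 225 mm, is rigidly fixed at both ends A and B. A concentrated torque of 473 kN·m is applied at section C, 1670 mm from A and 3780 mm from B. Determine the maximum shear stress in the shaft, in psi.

21300 psi

With uniform GJ and both ends fixed, compatibility θ_AC = θ_CB gives T_A·a = T_B·b, together with T_A + T_B = T₀.
T_A = T₀·b/(a+b) = 473000·3780/5450 = 328100 N·m; T_B = 144900 N·m.
τ in each portion: τ_AC = 1.47×10^8 Pa, τ_CB = 6.48×10^7 Pa; maximum is in AC.
τ_max = T_AC·r/J = 328100·0.113/2.52×10^-4 = 1.467×10^8 Pa.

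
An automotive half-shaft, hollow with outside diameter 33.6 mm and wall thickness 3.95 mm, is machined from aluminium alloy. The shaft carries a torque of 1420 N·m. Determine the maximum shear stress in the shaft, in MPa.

J = π(d_o⁴ − d_i⁴)/32 = π(0.0336⁴ − 0.0257⁴)/32 = 8.230×10^-8 m⁴.
τ_max = T·r/J = 1420 × 0.0168 / 8.230×10^-8 = 2.899×10^8 Pa.

290 MPa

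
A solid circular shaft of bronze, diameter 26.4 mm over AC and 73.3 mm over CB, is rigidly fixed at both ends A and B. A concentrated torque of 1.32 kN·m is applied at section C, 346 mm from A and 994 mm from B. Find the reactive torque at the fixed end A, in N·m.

60.9 N·m

Compatibility: T_A·a/J_AC = T_B·b/J_CB with T_A + T_B = T₀.
J_AC = 4.77×10^-8 m⁴, J_CB = 2.83×10^-6 m⁴, so T_A = T₀·(J_AC/a)/((J_AC/a)+(J_CB/b)) = 60.87 N·m, T_B = 1259 N·m.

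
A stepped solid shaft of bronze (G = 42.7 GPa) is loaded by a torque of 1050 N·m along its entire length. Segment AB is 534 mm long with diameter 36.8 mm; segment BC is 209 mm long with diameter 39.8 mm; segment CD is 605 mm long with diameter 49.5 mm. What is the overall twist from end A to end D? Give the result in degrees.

J_AB = π(0.0368)⁴/32 = 1.80×10^-7 m⁴; J_BC = π(0.0398)⁴/32 = 2.46×10^-7 m⁴; J_CD = π(0.0495)⁴/32 = 5.89×10^-7 m⁴.
θ = (T/G)·Σ L_i/J_i = (1050/42.7×10⁹)·(0.534/1.80×10^-7 + 0.209/2.46×10^-7 + 0.605/5.89×10^-7) = 0.1190 rad.

6.82°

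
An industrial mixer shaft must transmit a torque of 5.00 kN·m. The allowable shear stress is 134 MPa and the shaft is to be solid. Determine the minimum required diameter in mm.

57.5 mm

For a solid shaft τ_max = 16T/(πd³), so d = (16T/(π τ_allow))^(1/3) = (16·5000/(π·1.34×10^8))^(1/3) = 0.05749 m.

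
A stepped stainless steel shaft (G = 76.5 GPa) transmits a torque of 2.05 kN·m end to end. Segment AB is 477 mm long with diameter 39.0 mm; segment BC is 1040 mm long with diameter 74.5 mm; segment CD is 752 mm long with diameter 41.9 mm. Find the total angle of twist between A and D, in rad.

0.132 rad

J_AB = π(0.0390)⁴/32 = 2.27×10^-7 m⁴; J_BC = π(0.0745)⁴/32 = 3.02×10^-6 m⁴; J_CD = π(0.0419)⁴/32 = 3.03×10^-7 m⁴.
θ = (T/G)·Σ L_i/J_i = (2050/76.5×10⁹)·(0.477/2.27×10^-7 + 1.04/3.02×10^-6 + 0.752/3.03×10^-7) = 0.1321 rad.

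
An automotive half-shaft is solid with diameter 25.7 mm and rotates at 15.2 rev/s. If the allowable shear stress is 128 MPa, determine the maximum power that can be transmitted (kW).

40.7 kW

J = πd⁴/32 = π(0.0257)⁴/32 = 4.283×10^-8 m⁴.
T_max = τ_allow·J/r = 1.28×10^8 × 4.283×10^-8 / 0.0129 = 426.6 N·m.
ω = 2π·15.2 = 95.50 rad/s, so P_max = T_max·ω = 4.074×10^4 W.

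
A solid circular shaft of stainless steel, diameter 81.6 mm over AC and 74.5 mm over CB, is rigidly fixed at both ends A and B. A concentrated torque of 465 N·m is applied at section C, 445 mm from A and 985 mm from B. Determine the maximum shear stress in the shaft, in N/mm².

3.32 N/mm²

Compatibility: T_A·a/J_AC = T_B·b/J_CB with T_A + T_B = T₀.
J_AC = 4.35×10^-6 m⁴, J_CB = 3.02×10^-6 m⁴, so T_A = T₀·(J_AC/a)/((J_AC/a)+(J_CB/b)) = 353.9 N·m, T_B = 111.1 N·m.
τ in each portion: τ_AC = 3.32×10^6 Pa, τ_CB = 1.37×10^6 Pa; maximum is in AC.
τ_max = T_AC·r/J = 353.9·0.0408/4.35×10^-6 = 3.317×10^6 Pa.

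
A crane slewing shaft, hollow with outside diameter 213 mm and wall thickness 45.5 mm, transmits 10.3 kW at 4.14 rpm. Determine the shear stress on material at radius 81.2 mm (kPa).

10700 kPa

ω = 2π·4.14/60 = 0.4335 rad/s, so T = P/ω = 10.3×10³ / 0.4335 = 23760 N·m.
J = π(d_o⁴ − d_i⁴)/32 = π(0.213⁴ − 0.122⁴)/32 = 1.803×10^-4 m⁴.
Shear stress varies linearly with radius: τ = T·r/J = 23760 × 0.0812 / 1.803×10^-4 = 1.070×10^7 Pa.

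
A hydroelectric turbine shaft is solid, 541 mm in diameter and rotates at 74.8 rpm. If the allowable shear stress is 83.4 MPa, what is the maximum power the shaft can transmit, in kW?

20300 kW

J = πd⁴/32 = π(0.541)⁴/32 = 8.410×10^-3 m⁴.
T_max = τ_allow·J/r = 8.34×10^7 × 8.410×10^-3 / 0.271 = 2.593e6 N·m.
ω = 2π·74.8/60 = 7.833 rad/s, so P_max = T_max·ω = 2.031×10^7 W.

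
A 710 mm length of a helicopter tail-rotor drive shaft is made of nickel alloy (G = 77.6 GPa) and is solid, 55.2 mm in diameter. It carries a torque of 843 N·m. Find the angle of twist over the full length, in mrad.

8.46 mrad

J = πd⁴/32 = π(0.0552)⁴/32 = 9.115×10^-7 m⁴.
θ = T·L/(G·J) = 843.0 × 0.710 / (77.6×10⁹ × 9.115×10^-7) = 8.462×10^-3 rad.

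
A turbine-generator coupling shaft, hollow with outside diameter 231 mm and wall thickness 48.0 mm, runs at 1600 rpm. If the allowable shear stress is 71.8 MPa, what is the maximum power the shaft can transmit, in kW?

25700 kW

J = π(d_o⁴ − d_i⁴)/32 = π(0.231⁴ − 0.135⁴)/32 = 2.469×10^-4 m⁴.
T_max = τ_allow·J/r = 7.18×10^7 × 2.469×10^-4 / 0.116 = 153500 N·m.
ω = 2π·1600/60 = 167.6 rad/s, so P_max = T_max·ω = 2.572×10^7 W.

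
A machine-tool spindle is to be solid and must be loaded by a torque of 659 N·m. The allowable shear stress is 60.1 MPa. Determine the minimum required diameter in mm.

38.2 mm

For a solid shaft τ_max = 16T/(πd³), so d = (16T/(π τ_allow))^(1/3) = (16·659.0/(π·6.01×10^7))^(1/3) = 0.03822 m.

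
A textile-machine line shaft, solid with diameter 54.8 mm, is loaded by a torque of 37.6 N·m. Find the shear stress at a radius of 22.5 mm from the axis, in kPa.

956 kPa

J = πd⁴/32 = π(0.0548)⁴/32 = 8.854×10^-7 m⁴.
Shear stress varies linearly with radius: τ = T·r/J = 37.60 × 0.0225 / 8.854×10^-7 = 9.555×10^5 Pa.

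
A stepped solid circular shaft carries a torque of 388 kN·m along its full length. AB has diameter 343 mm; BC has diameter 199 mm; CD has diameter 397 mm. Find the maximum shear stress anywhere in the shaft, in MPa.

Under the same torque, τ_max = 16T/(πd³) is largest where d is smallest — segment BC (d = 199 mm).
τ_max = 16·388000/(π·(0.199)³) = 2.508×10^8 Pa.

251 MPa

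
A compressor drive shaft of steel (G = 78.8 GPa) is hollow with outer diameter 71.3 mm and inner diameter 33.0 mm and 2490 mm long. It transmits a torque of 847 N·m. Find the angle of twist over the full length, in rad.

0.0111 rad

J = π(d_o⁴ − d_i⁴)/32 = π(0.0713⁴ − 0.0330⁴)/32 = 2.421×10^-6 m⁴.
θ = T·L/(G·J) = 847.0 × 2.49 / (78.8×10⁹ × 2.421×10^-6) = 0.01106 rad.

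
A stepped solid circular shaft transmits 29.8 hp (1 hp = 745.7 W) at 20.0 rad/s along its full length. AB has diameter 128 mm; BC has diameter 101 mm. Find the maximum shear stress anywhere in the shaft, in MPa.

ω = 20.0 rad/s, so T = P/ω = 29.8×745.7 / 20.00 = 1111 N·m.
Under the same torque, τ_max = 16T/(πd³) is largest where d is smallest — segment BC (d = 101 mm).
τ_max = 16·1111/(π·(0.101)³) = 5.492×10^6 Pa.

5.49 MPa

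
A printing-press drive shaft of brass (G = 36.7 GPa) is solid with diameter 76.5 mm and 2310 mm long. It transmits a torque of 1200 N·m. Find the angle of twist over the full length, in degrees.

1.29°

J = πd⁴/32 = π(0.0765)⁴/32 = 3.362×10^-6 m⁴.
θ = T·L/(G·J) = 1200 × 2.31 / (36.7×10⁹ × 3.362×10^-6) = 0.02246 rad.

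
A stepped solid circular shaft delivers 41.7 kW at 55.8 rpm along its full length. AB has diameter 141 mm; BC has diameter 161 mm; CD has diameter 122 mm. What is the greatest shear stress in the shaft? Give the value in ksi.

2.90 ksi

ω = 2π·55.8/60 = 5.843 rad/s, so T = P/ω = 41.7×10³ / 5.843 = 7136 N·m.
Under the same torque, τ_max = 16T/(πd³) is largest where d is smallest — segment CD (d = 122 mm).
τ_max = 16·7136/(π·(0.122)³) = 2.002×10^7 Pa.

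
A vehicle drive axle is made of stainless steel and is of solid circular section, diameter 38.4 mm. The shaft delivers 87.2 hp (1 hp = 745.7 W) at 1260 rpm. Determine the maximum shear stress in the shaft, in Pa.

ω = 2π·1260/60 = 131.9 rad/s, so T = P/ω = 87.2×745.7 / 131.9 = 492.8 N·m.
J = πd⁴/32 = π(0.0384)⁴/32 = 2.135×10^-7 m⁴.
τ_max = T·r/J = 492.8 × 0.0192 / 2.135×10^-7 = 4.433×10^7 Pa.

4.43e7 Pa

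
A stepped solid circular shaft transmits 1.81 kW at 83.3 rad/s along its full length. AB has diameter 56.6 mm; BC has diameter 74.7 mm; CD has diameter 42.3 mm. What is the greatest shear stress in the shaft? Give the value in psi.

ω = 83.3 rad/s, so T = P/ω = 1.81×10³ / 83.30 = 21.73 N·m.
Under the same torque, τ_max = 16T/(πd³) is largest where d is smallest — segment CD (d = 42.3 mm).
τ_max = 16·21.73/(π·(0.0423)³) = 1.462×10^6 Pa.

212 psi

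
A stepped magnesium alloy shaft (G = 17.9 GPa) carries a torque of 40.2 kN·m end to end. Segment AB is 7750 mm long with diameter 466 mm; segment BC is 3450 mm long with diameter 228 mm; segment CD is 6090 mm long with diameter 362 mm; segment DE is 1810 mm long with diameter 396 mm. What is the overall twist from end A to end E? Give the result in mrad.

J_AB = π(0.466)⁴/32 = 4.63×10^-3 m⁴; J_BC = π(0.228)⁴/32 = 2.65×10^-4 m⁴; J_CD = π(0.362)⁴/32 = 1.69×10^-3 m⁴; J_DE = π(0.396)⁴/32 = 2.41×10^-3 m⁴.
θ = (T/G)·Σ L_i/J_i = (40200/17.9×10⁹)·(7.75/4.63×10^-3 + 3.45/2.65×10^-4 + 6.09/1.69×10^-3 + 1.81/2.41×10^-3) = 0.04276 rad.

42.8 mrad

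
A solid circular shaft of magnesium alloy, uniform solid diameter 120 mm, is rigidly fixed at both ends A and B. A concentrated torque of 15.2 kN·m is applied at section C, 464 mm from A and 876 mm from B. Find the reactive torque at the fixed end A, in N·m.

With uniform GJ and both ends fixed, compatibility θ_AC = θ_CB gives T_A·a = T_B·b, together with T_A + T_B = T₀.
T_A = T₀·b/(a+b) = 15200·876/1340 = 9937 N·m; T_B = 5263 N·m.

9940 N·m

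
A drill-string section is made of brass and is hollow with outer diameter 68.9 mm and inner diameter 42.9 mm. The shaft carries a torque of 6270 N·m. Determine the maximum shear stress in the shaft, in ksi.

J = π(d_o⁴ − d_i⁴)/32 = π(0.0689⁴ − 0.0429⁴)/32 = 1.880×10^-6 m⁴.
τ_max = T·r/J = 6270 × 0.0345 / 1.880×10^-6 = 1.149×10^8 Pa.

16.7 ksi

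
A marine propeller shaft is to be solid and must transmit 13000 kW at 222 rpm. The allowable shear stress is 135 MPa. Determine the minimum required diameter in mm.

ω = 2π·222/60 = 23.25 rad/s, so T = P/ω = 13000×10³ / 23.25 = 559200 N·m.
For a solid shaft τ_max = 16T/(πd³), so d = (16T/(π τ_allow))^(1/3) = (16·559200/(π·1.35×10^8))^(1/3) = 0.2763 m.

276 mm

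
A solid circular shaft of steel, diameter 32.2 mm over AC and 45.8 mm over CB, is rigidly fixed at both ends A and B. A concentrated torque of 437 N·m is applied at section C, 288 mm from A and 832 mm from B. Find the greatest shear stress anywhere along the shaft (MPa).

Compatibility: T_A·a/J_AC = T_B·b/J_CB with T_A + T_B = T₀.
J_AC = 1.06×10^-7 m⁴, J_CB = 4.32×10^-7 m⁴, so T_A = T₀·(J_AC/a)/((J_AC/a)+(J_CB/b)) = 180.8 N·m, T_B = 256.2 N·m.
τ in each portion: τ_AC = 2.76×10^7 Pa, τ_CB = 1.36×10^7 Pa; maximum is in AC.
τ_max = T_AC·r/J = 180.8·0.0161/1.06×10^-7 = 2.758×10^7 Pa.

27.6 MPa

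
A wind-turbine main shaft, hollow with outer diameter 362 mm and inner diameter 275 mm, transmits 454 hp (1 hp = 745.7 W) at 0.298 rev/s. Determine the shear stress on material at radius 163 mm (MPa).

ω = 2π·0.298 = 1.872 rad/s, so T = P/ω = 454×745.7 / 1.872 = 180800 N·m.
J = π(d_o⁴ − d_i⁴)/32 = π(0.362⁴ − 0.275⁴)/32 = 1.124×10^-3 m⁴.
Shear stress varies linearly with radius: τ = T·r/J = 180800 × 0.163 / 1.124×10^-3 = 2.621×10^7 Pa.

26.2 MPa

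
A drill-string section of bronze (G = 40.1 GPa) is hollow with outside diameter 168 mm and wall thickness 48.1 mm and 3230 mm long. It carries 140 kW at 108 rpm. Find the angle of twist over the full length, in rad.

ω = 2π·108/60 = 11.31 rad/s, so T = P/ω = 140×10³ / 11.31 = 12380 N·m.
J = π(d_o⁴ − d_i⁴)/32 = π(0.168⁴ − 0.0718⁴)/32 = 7.560×10^-5 m⁴.
θ = T·L/(G·J) = 12380 × 3.23 / (40.1×10⁹ × 7.560×10^-5) = 0.01319 rad.

0.0132 rad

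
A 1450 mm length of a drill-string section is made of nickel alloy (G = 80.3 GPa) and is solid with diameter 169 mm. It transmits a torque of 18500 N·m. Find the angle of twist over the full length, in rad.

0.00417 rad

J = πd⁴/32 = π(0.169)⁴/32 = 8.008×10^-5 m⁴.
θ = T·L/(G·J) = 18500 × 1.45 / (80.3×10⁹ × 8.008×10^-5) = 4.171×10^-3 rad.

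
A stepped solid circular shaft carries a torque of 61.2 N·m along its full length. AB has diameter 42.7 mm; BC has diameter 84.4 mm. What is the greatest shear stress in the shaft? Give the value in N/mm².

4.00 N/mm²

Under the same torque, τ_max = 16T/(πd³) is largest where d is smallest — segment AB (d = 42.7 mm).
τ_max = 16·61.20/(π·(0.0427)³) = 4.003×10^6 Pa.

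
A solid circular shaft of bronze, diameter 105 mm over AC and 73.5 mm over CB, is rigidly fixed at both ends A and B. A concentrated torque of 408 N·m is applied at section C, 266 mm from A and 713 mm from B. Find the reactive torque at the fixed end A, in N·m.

Compatibility: T_A·a/J_AC = T_B·b/J_CB with T_A + T_B = T₀.
J_AC = 1.19×10^-5 m⁴, J_CB = 2.87×10^-6 m⁴, so T_A = T₀·(J_AC/a)/((J_AC/a)+(J_CB/b)) = 374.5 N·m, T_B = 33.54 N·m.

374 N·m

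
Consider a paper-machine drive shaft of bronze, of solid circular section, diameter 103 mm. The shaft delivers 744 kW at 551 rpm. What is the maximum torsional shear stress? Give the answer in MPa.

ω = 2π·551/60 = 57.70 rad/s, so T = P/ω = 744×10³ / 57.70 = 12890 N·m.
J = πd⁴/32 = π(0.103)⁴/32 = 1.105×10^-5 m⁴.
τ_max = T·r/J = 12890 × 0.0515 / 1.105×10^-5 = 6.010×10^7 Pa.

60.1 MPa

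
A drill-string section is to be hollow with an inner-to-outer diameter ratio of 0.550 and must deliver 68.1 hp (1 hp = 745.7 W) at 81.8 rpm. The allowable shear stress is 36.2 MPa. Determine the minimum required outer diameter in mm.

ω = 2π·81.8/60 = 8.566 rad/s, so T = P/ω = 68.1×745.7 / 8.566 = 5928 N·m.
For a hollow shaft with d_i/d_o = 0.550: τ_max = 16T/(π d_o³ (1−k⁴)), so d_o = [16T/(π τ_allow (1−k⁴))]^(1/3) = [16·5928/(π·3.62×10^7·0.9085)]^(1/3) = 0.09719 m.

97.2 mm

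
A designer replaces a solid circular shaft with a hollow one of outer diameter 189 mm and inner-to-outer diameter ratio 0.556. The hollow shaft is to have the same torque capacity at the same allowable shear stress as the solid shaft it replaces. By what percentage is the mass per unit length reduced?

26.1 %

Equal τ_max and T ⇒ the solid shaft needs d_s³ = d_o³(1−k⁴), so d_s = 189·(1−0.556⁴)^(1/3) = 182.8 mm.
Area ratio A_h/A_s = d_o²(1−k²)/d_s² = (1−k²)/(1−k⁴)^(2/3) = 0.7387.
Mass saving = 1 − 0.7387 = 26.1 %.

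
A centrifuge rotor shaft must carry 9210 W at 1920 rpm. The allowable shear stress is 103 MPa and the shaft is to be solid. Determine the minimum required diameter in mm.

ω = 2π·1920/60 = 201.1 rad/s, so T = P/ω = 9210 / 201.1 = 45.81 N·m.
For a solid shaft τ_max = 16T/(πd³), so d = (16T/(π τ_allow))^(1/3) = (16·45.81/(π·1.03×10^8))^(1/3) = 0.01313 m.

13.1 mm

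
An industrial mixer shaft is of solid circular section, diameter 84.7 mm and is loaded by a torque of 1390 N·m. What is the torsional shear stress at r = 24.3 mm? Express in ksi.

0.970 ksi

J = πd⁴/32 = π(0.0847)⁴/32 = 5.053×10^-6 m⁴.
Shear stress varies linearly with radius: τ = T·r/J = 1390 × 0.0243 / 5.053×10^-6 = 6.685×10^6 Pa.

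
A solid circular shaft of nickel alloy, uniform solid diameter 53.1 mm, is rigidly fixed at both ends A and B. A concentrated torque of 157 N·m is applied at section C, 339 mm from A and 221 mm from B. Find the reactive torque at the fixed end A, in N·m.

62.0 N·m

With uniform GJ and both ends fixed, compatibility θ_AC = θ_CB gives T_A·a = T_B·b, together with T_A + T_B = T₀.
T_A = T₀·b/(a+b) = 157.0·221/560.0 = 61.96 N·m; T_B = 95.04 N·m.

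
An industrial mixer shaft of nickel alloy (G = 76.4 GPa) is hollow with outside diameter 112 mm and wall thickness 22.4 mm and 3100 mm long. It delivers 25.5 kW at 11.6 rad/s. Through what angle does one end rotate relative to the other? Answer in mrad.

ω = 11.6 rad/s, so T = P/ω = 25.5×10³ / 11.60 = 2198 N·m.
J = π(d_o⁴ − d_i⁴)/32 = π(0.112⁴ − 0.0672⁴)/32 = 1.345×10^-5 m⁴.
θ = T·L/(G·J) = 2198 × 3.10 / (76.4×10⁹ × 1.345×10^-5) = 6.634×10^-3 rad.

6.63 mrad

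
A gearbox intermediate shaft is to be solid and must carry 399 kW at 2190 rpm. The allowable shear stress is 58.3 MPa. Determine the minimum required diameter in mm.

ω = 2π·2190/60 = 229.3 rad/s, so T = P/ω = 399×10³ / 229.3 = 1740 N·m.
For a solid shaft τ_max = 16T/(πd³), so d = (16T/(π τ_allow))^(1/3) = (16·1740/(π·5.83×10^7))^(1/3) = 0.05337 m.

53.4 mm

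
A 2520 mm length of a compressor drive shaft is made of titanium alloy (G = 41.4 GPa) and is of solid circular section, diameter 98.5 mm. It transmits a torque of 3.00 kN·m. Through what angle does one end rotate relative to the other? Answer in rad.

0.0198 rad

J = πd⁴/32 = π(0.0985)⁴/32 = 9.242×10^-6 m⁴.
θ = T·L/(G·J) = 3000 × 2.52 / (41.4×10⁹ × 9.242×10^-6) = 0.01976 rad.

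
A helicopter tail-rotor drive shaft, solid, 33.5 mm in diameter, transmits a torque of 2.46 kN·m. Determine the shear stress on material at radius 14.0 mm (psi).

40400 psi

J = πd⁴/32 = π(0.0335)⁴/32 = 1.236×10^-7 m⁴.
Shear stress varies linearly with radius: τ = T·r/J = 2460 × 0.0140 / 1.236×10^-7 = 2.785×10^8 Pa.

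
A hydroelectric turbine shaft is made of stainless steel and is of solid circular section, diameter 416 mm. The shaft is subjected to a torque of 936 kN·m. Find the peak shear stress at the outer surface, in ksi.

J = πd⁴/32 = π(0.416)⁴/32 = 2.940×10^-3 m⁴.
τ_max = T·r/J = 936000 × 0.208 / 2.940×10^-3 = 6.622×10^7 Pa.

9.60 ksi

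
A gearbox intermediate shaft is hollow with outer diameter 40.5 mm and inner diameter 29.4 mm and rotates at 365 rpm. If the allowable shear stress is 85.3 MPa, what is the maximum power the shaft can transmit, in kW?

J = π(d_o⁴ − d_i⁴)/32 = π(0.0405⁴ − 0.0294⁴)/32 = 1.908×10^-7 m⁴.
T_max = τ_allow·J/r = 8.53×10^7 × 1.908×10^-7 / 0.0203 = 803.6 N·m.
ω = 2π·365/60 = 38.22 rad/s, so P_max = T_max·ω = 3.072×10^4 W.

30.7 kW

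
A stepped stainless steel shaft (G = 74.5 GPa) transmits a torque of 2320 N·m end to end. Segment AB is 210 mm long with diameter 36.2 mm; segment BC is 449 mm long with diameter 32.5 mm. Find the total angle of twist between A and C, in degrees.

J_AB = π(0.0362)⁴/32 = 1.69×10^-7 m⁴; J_BC = π(0.0325)⁴/32 = 1.10×10^-7 m⁴.
θ = (T/G)·Σ L_i/J_i = (2320/74.5×10⁹)·(0.210/1.69×10^-7 + 0.449/1.10×10^-7) = 0.1664 rad.

9.54°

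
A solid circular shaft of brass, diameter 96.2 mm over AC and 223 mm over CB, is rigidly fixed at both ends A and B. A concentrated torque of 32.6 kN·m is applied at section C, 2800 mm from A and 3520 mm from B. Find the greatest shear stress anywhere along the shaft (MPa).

14.3 MPa

Compatibility: T_A·a/J_AC = T_B·b/J_CB with T_A + T_B = T₀.
J_AC = 8.41×10^-6 m⁴, J_CB = 2.43×10^-4 m⁴, so T_A = T₀·(J_AC/a)/((J_AC/a)+(J_CB/b)) = 1360 N·m, T_B = 31240 N·m.
τ in each portion: τ_AC = 7.78×10^6 Pa, τ_CB = 1.43×10^7 Pa; maximum is in CB.
τ_max = T_CB·r/J = 31240·0.112/2.43×10^-4 = 1.435×10^7 Pa.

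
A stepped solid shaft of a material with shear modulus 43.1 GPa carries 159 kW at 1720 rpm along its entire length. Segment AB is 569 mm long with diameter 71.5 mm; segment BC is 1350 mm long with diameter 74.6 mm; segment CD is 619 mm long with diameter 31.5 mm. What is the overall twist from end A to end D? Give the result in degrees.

8.30°

ω = 2π·1720/60 = 180.1 rad/s, so T = P/ω = 159×10³ / 180.1 = 882.8 N·m.
J_AB = π(0.0715)⁴/32 = 2.57×10^-6 m⁴; J_BC = π(0.0746)⁴/32 = 3.04×10^-6 m⁴; J_CD = π(0.0315)⁴/32 = 9.67×10^-8 m⁴.
θ = (T/G)·Σ L_i/J_i = (882.8/43.1×10⁹)·(0.569/2.57×10^-6 + 1.35/3.04×10^-6 + 0.619/9.67×10^-8) = 0.1448 rad.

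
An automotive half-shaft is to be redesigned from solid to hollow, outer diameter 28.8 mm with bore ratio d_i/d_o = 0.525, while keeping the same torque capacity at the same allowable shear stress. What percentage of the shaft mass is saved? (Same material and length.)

23.6 %

Equal τ_max and T ⇒ the solid shaft needs d_s³ = d_o³(1−k⁴), so d_s = 28.8·(1−0.525⁴)^(1/3) = 28.05 mm.
Area ratio A_h/A_s = d_o²(1−k²)/d_s² = (1−k²)/(1−k⁴)^(2/3) = 0.7636.
Mass saving = 1 − 0.7636 = 23.6 %.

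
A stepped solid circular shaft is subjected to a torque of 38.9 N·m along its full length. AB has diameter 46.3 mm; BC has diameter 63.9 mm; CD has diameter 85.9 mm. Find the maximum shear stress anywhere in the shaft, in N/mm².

Under the same torque, τ_max = 16T/(πd³) is largest where d is smallest — segment AB (d = 46.3 mm).
τ_max = 16·38.90/(π·(0.0463)³) = 1.996×10^6 Pa.

2.00 N/mm²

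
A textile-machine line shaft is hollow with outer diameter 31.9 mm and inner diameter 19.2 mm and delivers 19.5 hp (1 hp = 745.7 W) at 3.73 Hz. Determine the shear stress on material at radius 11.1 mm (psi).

11300 psi

ω = 2π·3.73 = 23.44 rad/s, so T = P/ω = 19.5×745.7 / 23.44 = 620.5 N·m.
J = π(d_o⁴ − d_i⁴)/32 = π(0.0319⁴ − 0.0192⁴)/32 = 8.832×10^-8 m⁴.
Shear stress varies linearly with radius: τ = T·r/J = 620.5 × 0.0111 / 8.832×10^-8 = 7.798×10^7 Pa.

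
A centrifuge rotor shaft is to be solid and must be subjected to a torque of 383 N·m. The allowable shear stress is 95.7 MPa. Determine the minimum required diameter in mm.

For a solid shaft τ_max = 16T/(πd³), so d = (16T/(π τ_allow))^(1/3) = (16·383.0/(π·9.57×10^7))^(1/3) = 0.02732 m.

27.3 mm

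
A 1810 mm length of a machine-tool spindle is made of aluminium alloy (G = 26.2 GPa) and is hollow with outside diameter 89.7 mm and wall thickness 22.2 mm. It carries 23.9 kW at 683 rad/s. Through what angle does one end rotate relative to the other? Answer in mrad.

0.407 mrad

ω = 683 rad/s, so T = P/ω = 23.9×10³ / 683.0 = 34.99 N·m.
J = π(d_o⁴ − d_i⁴)/32 = π(0.0897⁴ − 0.0453⁴)/32 = 5.942×10^-6 m⁴.
θ = T·L/(G·J) = 34.99 × 1.81 / (26.2×10⁹ × 5.942×10^-6) = 4.068×10^-4 rad.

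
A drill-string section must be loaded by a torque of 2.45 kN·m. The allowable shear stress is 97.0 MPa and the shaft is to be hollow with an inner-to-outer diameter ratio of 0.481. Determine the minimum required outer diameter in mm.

For a hollow shaft with d_i/d_o = 0.481: τ_max = 16T/(π d_o³ (1−k⁴)), so d_o = [16T/(π τ_allow (1−k⁴))]^(1/3) = [16·2450/(π·9.70×10^7·0.9465)]^(1/3) = 0.05141 m.

51.4 mm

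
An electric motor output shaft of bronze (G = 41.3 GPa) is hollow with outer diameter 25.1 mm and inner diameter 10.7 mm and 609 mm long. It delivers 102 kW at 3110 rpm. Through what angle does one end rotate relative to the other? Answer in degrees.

7.02°

ω = 2π·3110/60 = 325.7 rad/s, so T = P/ω = 102×10³ / 325.7 = 313.2 N·m.
J = π(d_o⁴ − d_i⁴)/32 = π(0.0251⁴ − 0.0107⁴)/32 = 3.768×10^-8 m⁴.
θ = T·L/(G·J) = 313.2 × 0.609 / (41.3×10⁹ × 3.768×10^-8) = 0.1226 rad.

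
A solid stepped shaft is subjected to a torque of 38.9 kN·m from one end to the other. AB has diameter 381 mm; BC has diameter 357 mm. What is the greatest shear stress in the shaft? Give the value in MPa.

Under the same torque, τ_max = 16T/(πd³) is largest where d is smallest — segment BC (d = 357 mm).
τ_max = 16·38900/(π·(0.357)³) = 4.354×10^6 Pa.

4.35 MPa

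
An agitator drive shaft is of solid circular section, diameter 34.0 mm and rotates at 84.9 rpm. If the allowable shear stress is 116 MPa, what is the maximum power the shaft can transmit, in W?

J = πd⁴/32 = π(0.0340)⁴/32 = 1.312×10^-7 m⁴.
T_max = τ_allow·J/r = 1.16×10^8 × 1.312×10^-7 / 0.0170 = 895.2 N·m.
ω = 2π·84.9/60 = 8.891 rad/s, so P_max = T_max·ω = 7959 W.

7960 W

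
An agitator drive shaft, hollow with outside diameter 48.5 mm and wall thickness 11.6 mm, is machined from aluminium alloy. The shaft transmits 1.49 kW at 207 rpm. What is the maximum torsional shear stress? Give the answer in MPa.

ω = 2π·207/60 = 21.68 rad/s, so T = P/ω = 1.49×10³ / 21.68 = 68.74 N·m.
J = π(d_o⁴ − d_i⁴)/32 = π(0.0485⁴ − 0.0253⁴)/32 = 5.030×10^-7 m⁴.
τ_max = T·r/J = 68.74 × 0.0243 / 5.030×10^-7 = 3.314×10^6 Pa.

3.31 MPa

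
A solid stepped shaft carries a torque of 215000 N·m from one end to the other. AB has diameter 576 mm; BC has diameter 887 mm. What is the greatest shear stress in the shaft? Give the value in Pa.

Under the same torque, τ_max = 16T/(πd³) is largest where d is smallest — segment AB (d = 576 mm).
τ_max = 16·215000/(π·(0.576)³) = 5.730×10^6 Pa.

5.73e6 Pa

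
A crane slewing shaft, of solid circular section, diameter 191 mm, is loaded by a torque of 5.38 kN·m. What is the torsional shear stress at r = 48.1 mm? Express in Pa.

J = πd⁴/32 = π(0.191)⁴/32 = 1.307×10^-4 m⁴.
Shear stress varies linearly with radius: τ = T·r/J = 5380 × 0.0481 / 1.307×10^-4 = 1.981×10^6 Pa.

1.98e6 Pa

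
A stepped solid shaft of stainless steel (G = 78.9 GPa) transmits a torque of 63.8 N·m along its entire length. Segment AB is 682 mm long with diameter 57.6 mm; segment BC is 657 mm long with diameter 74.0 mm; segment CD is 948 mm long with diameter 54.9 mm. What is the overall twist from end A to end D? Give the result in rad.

0.00155 rad

J_AB = π(0.0576)⁴/32 = 1.08×10^-6 m⁴; J_BC = π(0.0740)⁴/32 = 2.94×10^-6 m⁴; J_CD = π(0.0549)⁴/32 = 8.92×10^-7 m⁴.
θ = (T/G)·Σ L_i/J_i = (63.80/78.9×10⁹)·(0.682/1.08×10^-6 + 0.657/2.94×10^-6 + 0.948/8.92×10^-7) = 1.550×10^-3 rad.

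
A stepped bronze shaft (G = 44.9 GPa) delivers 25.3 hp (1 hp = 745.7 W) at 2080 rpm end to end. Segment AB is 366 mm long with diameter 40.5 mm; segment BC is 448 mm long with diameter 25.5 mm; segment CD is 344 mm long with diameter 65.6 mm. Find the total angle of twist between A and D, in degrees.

ω = 2π·2080/60 = 217.8 rad/s, so T = P/ω = 25.3×745.7 / 217.8 = 86.61 N·m.
J_AB = π(0.0405)⁴/32 = 2.64×10^-7 m⁴; J_BC = π(0.0255)⁴/32 = 4.15×10^-8 m⁴; J_CD = π(0.0656)⁴/32 = 1.82×10^-6 m⁴.
θ = (T/G)·Σ L_i/J_i = (86.61/44.9×10⁹)·(0.366/2.64×10^-7 + 0.448/4.15×10^-8 + 0.344/1.82×10^-6) = 0.02386 rad.

1.37°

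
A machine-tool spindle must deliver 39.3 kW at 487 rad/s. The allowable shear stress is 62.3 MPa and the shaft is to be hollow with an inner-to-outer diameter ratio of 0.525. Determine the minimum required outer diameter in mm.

19.3 mm

ω = 487 rad/s, so T = P/ω = 39.3×10³ / 487.0 = 80.70 N·m.
For a hollow shaft with d_i/d_o = 0.525: τ_max = 16T/(π d_o³ (1−k⁴)), so d_o = [16T/(π τ_allow (1−k⁴))]^(1/3) = [16·80.70/(π·6.23×10^7·0.9240)]^(1/3) = 0.01926 m.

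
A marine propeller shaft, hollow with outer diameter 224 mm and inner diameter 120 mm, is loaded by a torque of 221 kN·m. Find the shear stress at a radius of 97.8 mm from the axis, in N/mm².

J = π(d_o⁴ − d_i⁴)/32 = π(0.224⁴ − 0.120⁴)/32 = 2.268×10^-4 m⁴.
Shear stress varies linearly with radius: τ = T·r/J = 221000 × 0.0978 / 2.268×10^-4 = 9.529×10^7 Pa.

95.3 N/mm²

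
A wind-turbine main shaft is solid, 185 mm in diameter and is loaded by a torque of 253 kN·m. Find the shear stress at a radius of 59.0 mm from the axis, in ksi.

18.8 ksi

J = πd⁴/32 = π(0.185)⁴/32 = 1.150×10^-4 m⁴.
Shear stress varies linearly with radius: τ = T·r/J = 253000 × 0.0590 / 1.150×10^-4 = 1.298×10^8 Pa.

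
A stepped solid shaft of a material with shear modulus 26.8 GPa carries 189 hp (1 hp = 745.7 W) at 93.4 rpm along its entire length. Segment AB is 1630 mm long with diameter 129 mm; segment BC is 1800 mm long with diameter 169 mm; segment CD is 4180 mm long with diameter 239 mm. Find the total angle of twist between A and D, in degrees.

ω = 2π·93.4/60 = 9.781 rad/s, so T = P/ω = 189×745.7 / 9.781 = 14410 N·m.
J_AB = π(0.129)⁴/32 = 2.72×10^-5 m⁴; J_BC = π(0.169)⁴/32 = 8.01×10^-5 m⁴; J_CD = π(0.239)⁴/32 = 3.20×10^-4 m⁴.
θ = (T/G)·Σ L_i/J_i = (14410/26.8×10⁹)·(1.63/2.72×10^-5 + 1.80/8.01×10^-5 + 4.18/3.20×10^-4) = 0.05134 rad.

2.94°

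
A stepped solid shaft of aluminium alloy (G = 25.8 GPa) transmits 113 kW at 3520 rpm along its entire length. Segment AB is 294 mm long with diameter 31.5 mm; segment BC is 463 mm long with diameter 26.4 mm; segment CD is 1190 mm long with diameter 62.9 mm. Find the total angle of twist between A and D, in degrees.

ω = 2π·3520/60 = 368.6 rad/s, so T = P/ω = 113×10³ / 368.6 = 306.6 N·m.
J_AB = π(0.0315)⁴/32 = 9.67×10^-8 m⁴; J_BC = π(0.0264)⁴/32 = 4.77×10^-8 m⁴; J_CD = π(0.0629)⁴/32 = 1.54×10^-6 m⁴.
θ = (T/G)·Σ L_i/J_i = (306.6/25.8×10⁹)·(0.294/9.67×10^-8 + 0.463/4.77×10^-8 + 1.19/1.54×10^-6) = 0.1607 rad.

9.21°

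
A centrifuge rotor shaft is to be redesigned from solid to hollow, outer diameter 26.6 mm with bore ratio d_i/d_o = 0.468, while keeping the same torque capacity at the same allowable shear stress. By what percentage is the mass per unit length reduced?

Equal τ_max and T ⇒ the solid shaft needs d_s³ = d_o³(1−k⁴), so d_s = 26.6·(1−0.468⁴)^(1/3) = 26.17 mm.
Area ratio A_h/A_s = d_o²(1−k²)/d_s² = (1−k²)/(1−k⁴)^(2/3) = 0.8070.
Mass saving = 1 − 0.8070 = 19.3 %.

19.3 %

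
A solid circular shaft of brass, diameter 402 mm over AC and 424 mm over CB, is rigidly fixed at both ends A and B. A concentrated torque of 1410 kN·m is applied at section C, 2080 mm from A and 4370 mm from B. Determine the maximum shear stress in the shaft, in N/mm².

Compatibility: T_A·a/J_AC = T_B·b/J_CB with T_A + T_B = T₀.
J_AC = 2.56×10^-3 m⁴, J_CB = 3.17×10^-3 m⁴, so T_A = T₀·(J_AC/a)/((J_AC/a)+(J_CB/b)) = 887300 N·m, T_B = 522700 N·m.
τ in each portion: τ_AC = 6.96×10^7 Pa, τ_CB = 3.49×10^7 Pa; maximum is in AC.
τ_max = T_AC·r/J = 887300·0.201/2.56×10^-3 = 6.956×10^7 Pa.

69.6 N/mm²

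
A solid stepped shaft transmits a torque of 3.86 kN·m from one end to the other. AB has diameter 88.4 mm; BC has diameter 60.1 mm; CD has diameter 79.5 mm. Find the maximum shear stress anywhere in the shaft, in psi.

13100 psi

Under the same torque, τ_max = 16T/(πd³) is largest where d is smallest — segment BC (d = 60.1 mm).
τ_max = 16·3860/(π·(0.0601)³) = 9.056×10^7 Pa.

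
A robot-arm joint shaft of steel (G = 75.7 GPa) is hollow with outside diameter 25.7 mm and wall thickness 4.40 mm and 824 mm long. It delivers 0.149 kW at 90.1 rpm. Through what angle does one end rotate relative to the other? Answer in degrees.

0.283°

ω = 2π·90.1/60 = 9.435 rad/s, so T = P/ω = 0.149×10³ / 9.435 = 15.79 N·m.
J = π(d_o⁴ − d_i⁴)/32 = π(0.0257⁴ − 0.0169⁴)/32 = 3.482×10^-8 m⁴.
θ = T·L/(G·J) = 15.79 × 0.824 / (75.7×10⁹ × 3.482×10^-8) = 4.937×10^-3 rad.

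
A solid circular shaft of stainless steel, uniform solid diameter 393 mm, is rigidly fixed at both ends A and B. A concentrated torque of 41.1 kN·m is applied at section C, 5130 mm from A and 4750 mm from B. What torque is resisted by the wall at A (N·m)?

19800 N·m

With uniform GJ and both ends fixed, compatibility θ_AC = θ_CB gives T_A·a = T_B·b, together with T_A + T_B = T₀.
T_A = T₀·b/(a+b) = 41100·4750/9880 = 19760 N·m; T_B = 21340 N·m.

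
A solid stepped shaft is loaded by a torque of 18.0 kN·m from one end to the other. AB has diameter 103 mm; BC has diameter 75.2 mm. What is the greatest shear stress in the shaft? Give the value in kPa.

216000 kPa

Under the same torque, τ_max = 16T/(πd³) is largest where d is smallest — segment BC (d = 75.2 mm).
τ_max = 16·18000/(π·(0.0752)³) = 2.156×10^8 Pa.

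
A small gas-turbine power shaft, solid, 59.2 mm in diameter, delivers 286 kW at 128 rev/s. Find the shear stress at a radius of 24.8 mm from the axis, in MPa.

ω = 2π·128 = 804.2 rad/s, so T = P/ω = 286×10³ / 804.2 = 355.6 N·m.
J = πd⁴/32 = π(0.0592)⁴/32 = 1.206×10^-6 m⁴.
Shear stress varies linearly with radius: τ = T·r/J = 355.6 × 0.0248 / 1.206×10^-6 = 7.314×10^6 Pa.

7.31 MPa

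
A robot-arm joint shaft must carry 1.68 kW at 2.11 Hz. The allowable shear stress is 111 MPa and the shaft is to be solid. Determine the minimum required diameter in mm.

ω = 2π·2.11 = 13.26 rad/s, so T = P/ω = 1.68×10³ / 13.26 = 126.7 N·m.
For a solid shaft τ_max = 16T/(πd³), so d = (16T/(π τ_allow))^(1/3) = (16·126.7/(π·1.11×10^8))^(1/3) = 0.01798 m.

18.0 mm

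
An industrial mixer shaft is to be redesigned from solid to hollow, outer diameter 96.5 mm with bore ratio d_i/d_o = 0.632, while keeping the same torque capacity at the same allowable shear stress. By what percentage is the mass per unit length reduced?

32.6 %

Equal τ_max and T ⇒ the solid shaft needs d_s³ = d_o³(1−k⁴), so d_s = 96.5·(1−0.632⁴)^(1/3) = 91.07 mm.
Area ratio A_h/A_s = d_o²(1−k²)/d_s² = (1−k²)/(1−k⁴)^(2/3) = 0.6744.
Mass saving = 1 − 0.6744 = 32.6 %.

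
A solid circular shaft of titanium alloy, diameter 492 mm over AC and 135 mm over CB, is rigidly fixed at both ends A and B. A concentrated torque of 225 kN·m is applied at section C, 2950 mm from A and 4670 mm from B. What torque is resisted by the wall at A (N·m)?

Compatibility: T_A·a/J_AC = T_B·b/J_CB with T_A + T_B = T₀.
J_AC = 5.75×10^-3 m⁴, J_CB = 3.26×10^-5 m⁴, so T_A = T₀·(J_AC/a)/((J_AC/a)+(J_CB/b)) = 224200 N·m, T_B = 802.8 N·m.

224000 N·m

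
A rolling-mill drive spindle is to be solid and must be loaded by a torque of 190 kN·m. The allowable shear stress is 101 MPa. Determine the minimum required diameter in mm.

212 mm

For a solid shaft τ_max = 16T/(πd³), so d = (16T/(π τ_allow))^(1/3) = (16·190000/(π·1.01×10^8))^(1/3) = 0.2124 m.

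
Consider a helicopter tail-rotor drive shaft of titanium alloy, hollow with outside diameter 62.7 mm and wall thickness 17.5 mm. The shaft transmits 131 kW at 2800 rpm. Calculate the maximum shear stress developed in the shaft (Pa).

ω = 2π·2800/60 = 293.2 rad/s, so T = P/ω = 131×10³ / 293.2 = 446.8 N·m.
J = π(d_o⁴ − d_i⁴)/32 = π(0.0627⁴ − 0.0277⁴)/32 = 1.459×10^-6 m⁴.
τ_max = T·r/J = 446.8 × 0.0314 / 1.459×10^-6 = 9.597×10^6 Pa.

9.60e6 Pa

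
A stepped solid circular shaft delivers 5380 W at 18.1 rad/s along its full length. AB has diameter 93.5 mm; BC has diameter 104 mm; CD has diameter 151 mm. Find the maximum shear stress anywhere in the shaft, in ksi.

ω = 18.1 rad/s, so T = P/ω = 5380 / 18.10 = 297.2 N·m.
Under the same torque, τ_max = 16T/(πd³) is largest where d is smallest — segment AB (d = 93.5 mm).
τ_max = 16·297.2/(π·(0.0935)³) = 1.852×10^6 Pa.

0.269 ksi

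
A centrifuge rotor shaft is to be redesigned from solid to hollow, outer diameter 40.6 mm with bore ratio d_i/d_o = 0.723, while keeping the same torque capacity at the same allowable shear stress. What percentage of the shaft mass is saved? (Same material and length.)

41.0 %

Equal τ_max and T ⇒ the solid shaft needs d_s³ = d_o³(1−k⁴), so d_s = 40.6·(1−0.723⁴)^(1/3) = 36.50 mm.
Area ratio A_h/A_s = d_o²(1−k²)/d_s² = (1−k²)/(1−k⁴)^(2/3) = 0.5904.
Mass saving = 1 − 0.5904 = 41.0 %.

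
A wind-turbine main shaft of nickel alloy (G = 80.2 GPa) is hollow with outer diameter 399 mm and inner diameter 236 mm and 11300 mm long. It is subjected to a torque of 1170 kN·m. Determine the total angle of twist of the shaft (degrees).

J = π(d_o⁴ − d_i⁴)/32 = π(0.399⁴ − 0.236⁴)/32 = 2.184×10^-3 m⁴.
θ = T·L/(G·J) = 1.170e6 × 11.3 / (80.2×10⁹ × 2.184×10^-3) = 0.07549 rad.

4.33°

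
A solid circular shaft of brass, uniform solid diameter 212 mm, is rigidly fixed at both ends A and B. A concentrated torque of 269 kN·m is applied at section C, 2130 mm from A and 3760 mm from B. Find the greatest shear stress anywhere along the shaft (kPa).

With uniform GJ and both ends fixed, compatibility θ_AC = θ_CB gives T_A·a = T_B·b, together with T_A + T_B = T₀.
T_A = T₀·b/(a+b) = 269000·3760/5890 = 171700 N·m; T_B = 97280 N·m.
τ in each portion: τ_AC = 9.18×10^7 Pa, τ_CB = 5.20×10^7 Pa; maximum is in AC.
τ_max = T_AC·r/J = 171700·0.106/1.98×10^-4 = 9.179×10^7 Pa.

91800 kPa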